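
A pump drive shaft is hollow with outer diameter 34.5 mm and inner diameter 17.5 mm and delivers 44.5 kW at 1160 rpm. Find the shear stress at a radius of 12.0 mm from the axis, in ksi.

ω = 2π·1160/60 = 121.5 rad/s, so T = P/ω = 44.5×10³ / 121.5 = 366.3 N·m.
J = π(d_o⁴ − d_i⁴)/32 = π(0.0345⁴ − 0.0175⁴)/32 = 1.299×10^-7 m⁴.
Shear stress varies linearly with radius: τ = T·r/J = 366.3 × 0.0120 / 1.299×10^-7 = 3.385×10^7 Pa.

4.91 ksi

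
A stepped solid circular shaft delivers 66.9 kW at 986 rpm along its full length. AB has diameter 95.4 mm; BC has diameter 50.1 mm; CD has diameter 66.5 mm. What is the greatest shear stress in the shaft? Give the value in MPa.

ω = 2π·986/60 = 103.3 rad/s, so T = P/ω = 66.9×10³ / 103.3 = 647.9 N·m.
Under the same torque, τ_max = 16T/(πd³) is largest where d is smallest — segment BC (d = 50.1 mm).
τ_max = 16·647.9/(π·(0.0501)³) = 2.624×10^7 Pa.

26.2 MPa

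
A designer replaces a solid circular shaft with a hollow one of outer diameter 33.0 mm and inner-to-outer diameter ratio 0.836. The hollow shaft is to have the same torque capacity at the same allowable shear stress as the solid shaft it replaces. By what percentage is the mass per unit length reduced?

Equal τ_max and T ⇒ the solid shaft needs d_s³ = d_o³(1−k⁴), so d_s = 33.0·(1−0.836⁴)^(1/3) = 26.39 mm.
Area ratio A_h/A_s = d_o²(1−k²)/d_s² = (1−k²)/(1−k⁴)^(2/3) = 0.4708.
Mass saving = 1 − 0.4708 = 52.9 %.

52.9 %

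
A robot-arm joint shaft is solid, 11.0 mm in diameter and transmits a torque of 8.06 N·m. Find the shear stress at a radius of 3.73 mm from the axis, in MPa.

20.9 MPa

J = πd⁴/32 = π(0.0110)⁴/32 = 1.437×10^-9 m⁴.
Shear stress varies linearly with radius: τ = T·r/J = 8.060 × 0.00373 / 1.437×10^-9 = 2.092×10^7 Pa.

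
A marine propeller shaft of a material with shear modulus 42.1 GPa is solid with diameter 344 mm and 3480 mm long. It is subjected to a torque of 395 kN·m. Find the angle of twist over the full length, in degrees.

1.36°

J = πd⁴/32 = π(0.344)⁴/32 = 1.375×10^-3 m⁴.
θ = T·L/(G·J) = 395000 × 3.48 / (42.1×10⁹ × 1.375×10^-3) = 0.02375 rad.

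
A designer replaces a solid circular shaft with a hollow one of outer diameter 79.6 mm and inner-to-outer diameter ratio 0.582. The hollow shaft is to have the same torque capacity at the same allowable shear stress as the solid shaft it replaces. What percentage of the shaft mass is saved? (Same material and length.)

Equal τ_max and T ⇒ the solid shaft needs d_s³ = d_o³(1−k⁴), so d_s = 79.6·(1−0.582⁴)^(1/3) = 76.43 mm.
Area ratio A_h/A_s = d_o²(1−k²)/d_s² = (1−k²)/(1−k⁴)^(2/3) = 0.7172.
Mass saving = 1 − 0.7172 = 28.3 %.

28.3 %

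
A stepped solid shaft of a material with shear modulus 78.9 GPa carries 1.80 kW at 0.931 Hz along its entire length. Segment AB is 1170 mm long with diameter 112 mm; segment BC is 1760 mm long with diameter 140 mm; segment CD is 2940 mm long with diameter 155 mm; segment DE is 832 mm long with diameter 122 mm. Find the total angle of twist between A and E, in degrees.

ω = 2π·0.931 = 5.850 rad/s, so T = P/ω = 1.80×10³ / 5.850 = 307.7 N·m.
J_AB = π(0.112)⁴/32 = 1.54×10^-5 m⁴; J_BC = π(0.140)⁴/32 = 3.77×10^-5 m⁴; J_CD = π(0.155)⁴/32 = 5.67×10^-5 m⁴; J_DE = π(0.122)⁴/32 = 2.17×10^-5 m⁴.
θ = (T/G)·Σ L_i/J_i = (307.7/78.9×10⁹)·(1.17/1.54×10^-5 + 1.76/3.77×10^-5 + 2.94/5.67×10^-5 + 0.832/2.17×10^-5) = 8.289×10^-4 rad.

0.0475°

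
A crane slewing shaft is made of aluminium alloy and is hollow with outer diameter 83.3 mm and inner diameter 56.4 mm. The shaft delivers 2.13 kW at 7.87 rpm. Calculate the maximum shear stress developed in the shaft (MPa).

ω = 2π·7.87/60 = 0.8241 rad/s, so T = P/ω = 2.13×10³ / 0.8241 = 2584 N·m.
J = π(d_o⁴ − d_i⁴)/32 = π(0.0833⁴ − 0.0564⁴)/32 = 3.734×10^-6 m⁴.
τ_max = T·r/J = 2584 × 0.0416 / 3.734×10^-6 = 2.883×10^7 Pa.

28.8 MPa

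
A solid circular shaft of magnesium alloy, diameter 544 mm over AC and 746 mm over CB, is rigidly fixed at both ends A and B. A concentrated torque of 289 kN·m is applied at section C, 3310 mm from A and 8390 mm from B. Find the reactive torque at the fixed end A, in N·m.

121000 N·m

Compatibility: T_A·a/J_AC = T_B·b/J_CB with T_A + T_B = T₀.
J_AC = 8.60×10^-3 m⁴, J_CB = 0.0304 m⁴, so T_A = T₀·(J_AC/a)/((J_AC/a)+(J_CB/b)) = 120700 N·m, T_B = 168300 N·m.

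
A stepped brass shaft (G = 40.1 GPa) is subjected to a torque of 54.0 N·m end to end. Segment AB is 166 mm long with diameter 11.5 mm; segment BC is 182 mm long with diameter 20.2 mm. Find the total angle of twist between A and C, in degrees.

J_AB = π(0.0115)⁴/32 = 1.72×10^-9 m⁴; J_BC = π(0.0202)⁴/32 = 1.63×10^-8 m⁴.
θ = (T/G)·Σ L_i/J_i = (54.00/40.1×10⁹)·(0.166/1.72×10^-9 + 0.182/1.63×10^-8) = 0.1452 rad.

8.32°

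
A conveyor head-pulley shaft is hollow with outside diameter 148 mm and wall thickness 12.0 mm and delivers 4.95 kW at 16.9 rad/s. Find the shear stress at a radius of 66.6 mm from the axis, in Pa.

ω = 16.9 rad/s, so T = P/ω = 4.95×10³ / 16.90 = 292.9 N·m.
J = π(d_o⁴ − d_i⁴)/32 = π(0.148⁴ − 0.124⁴)/32 = 2.389×10^-5 m⁴.
Shear stress varies linearly with radius: τ = T·r/J = 292.9 × 0.0666 / 2.389×10^-5 = 8.165×10^5 Pa.

816000 Pa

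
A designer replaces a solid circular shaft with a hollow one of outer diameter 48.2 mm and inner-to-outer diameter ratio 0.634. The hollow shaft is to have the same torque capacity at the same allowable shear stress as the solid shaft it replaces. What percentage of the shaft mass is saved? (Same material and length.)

Equal τ_max and T ⇒ the solid shaft needs d_s³ = d_o³(1−k⁴), so d_s = 48.2·(1−0.634⁴)^(1/3) = 45.45 mm.
Area ratio A_h/A_s = d_o²(1−k²)/d_s² = (1−k²)/(1−k⁴)^(2/3) = 0.6726.
Mass saving = 1 − 0.6726 = 32.7 %.

32.7 %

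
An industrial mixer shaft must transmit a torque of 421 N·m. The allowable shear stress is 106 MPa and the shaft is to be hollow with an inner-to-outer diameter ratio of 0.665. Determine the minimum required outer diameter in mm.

For a hollow shaft with d_i/d_o = 0.665: τ_max = 16T/(π d_o³ (1−k⁴)), so d_o = [16T/(π τ_allow (1−k⁴))]^(1/3) = [16·421.0/(π·1.06×10^8·0.8044)]^(1/3) = 0.02930 m.

29.3 mm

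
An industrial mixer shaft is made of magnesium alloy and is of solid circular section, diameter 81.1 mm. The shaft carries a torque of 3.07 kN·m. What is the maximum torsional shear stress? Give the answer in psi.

4250 psi

J = πd⁴/32 = π(0.0811)⁴/32 = 4.247×10^-6 m⁴.
τ_max = T·r/J = 3070 × 0.0405 / 4.247×10^-6 = 2.931×10^7 Pa.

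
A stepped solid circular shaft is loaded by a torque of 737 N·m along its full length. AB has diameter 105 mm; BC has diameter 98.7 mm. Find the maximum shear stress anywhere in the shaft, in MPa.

3.90 MPa

Under the same torque, τ_max = 16T/(πd³) is largest where d is smallest — segment BC (d = 98.7 mm).
τ_max = 16·737.0/(π·(0.0987)³) = 3.904×10^6 Pa.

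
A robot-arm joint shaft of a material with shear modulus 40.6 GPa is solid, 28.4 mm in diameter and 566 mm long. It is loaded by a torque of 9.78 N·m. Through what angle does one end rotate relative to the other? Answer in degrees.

0.122°

J = πd⁴/32 = π(0.0284)⁴/32 = 6.387×10^-8 m⁴.
θ = T·L/(G·J) = 9.780 × 0.566 / (40.6×10⁹ × 6.387×10^-8) = 2.135×10^-3 rad.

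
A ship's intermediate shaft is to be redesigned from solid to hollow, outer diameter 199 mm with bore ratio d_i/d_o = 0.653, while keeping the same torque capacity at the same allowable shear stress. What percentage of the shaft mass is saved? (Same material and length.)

Equal τ_max and T ⇒ the solid shaft needs d_s³ = d_o³(1−k⁴), so d_s = 199·(1−0.653⁴)^(1/3) = 186.1 mm.
Area ratio A_h/A_s = d_o²(1−k²)/d_s² = (1−k²)/(1−k⁴)^(2/3) = 0.6557.
Mass saving = 1 − 0.6557 = 34.4 %.

34.4 %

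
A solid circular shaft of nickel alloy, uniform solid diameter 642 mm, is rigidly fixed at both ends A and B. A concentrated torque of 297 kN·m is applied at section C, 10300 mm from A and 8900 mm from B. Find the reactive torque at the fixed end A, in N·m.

138000 N·m

With uniform GJ and both ends fixed, compatibility θ_AC = θ_CB gives T_A·a = T_B·b, together with T_A + T_B = T₀.
T_A = T₀·b/(a+b) = 297000·8900/19200 = 137700 N·m; T_B = 159300 N·m.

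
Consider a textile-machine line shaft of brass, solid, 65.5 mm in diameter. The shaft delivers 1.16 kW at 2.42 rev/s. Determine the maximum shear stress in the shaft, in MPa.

ω = 2π·2.42 = 15.21 rad/s, so T = P/ω = 1.16×10³ / 15.21 = 76.29 N·m.
J = πd⁴/32 = π(0.0655)⁴/32 = 1.807×10^-6 m⁴.
τ_max = T·r/J = 76.29 × 0.0328 / 1.807×10^-6 = 1.383×10^6 Pa.

1.38 MPa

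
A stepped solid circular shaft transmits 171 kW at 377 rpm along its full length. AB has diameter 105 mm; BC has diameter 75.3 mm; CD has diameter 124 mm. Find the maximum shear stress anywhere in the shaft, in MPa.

ω = 2π·377/60 = 39.48 rad/s, so T = P/ω = 171×10³ / 39.48 = 4331 N·m.
Under the same torque, τ_max = 16T/(πd³) is largest where d is smallest — segment BC (d = 75.3 mm).
τ_max = 16·4331/(π·(0.0753)³) = 5.167×10^7 Pa.

51.7 MPa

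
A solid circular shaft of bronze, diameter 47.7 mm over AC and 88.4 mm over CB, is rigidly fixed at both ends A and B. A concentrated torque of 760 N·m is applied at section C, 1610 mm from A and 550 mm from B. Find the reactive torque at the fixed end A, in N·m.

Compatibility: T_A·a/J_AC = T_B·b/J_CB with T_A + T_B = T₀.
J_AC = 5.08×10^-7 m⁴, J_CB = 6.00×10^-6 m⁴, so T_A = T₀·(J_AC/a)/((J_AC/a)+(J_CB/b)) = 21.39 N·m, T_B = 738.6 N·m.

21.4 N·m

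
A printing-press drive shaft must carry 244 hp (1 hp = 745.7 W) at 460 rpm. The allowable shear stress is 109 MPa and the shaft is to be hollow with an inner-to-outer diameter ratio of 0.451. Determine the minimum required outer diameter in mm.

ω = 2π·460/60 = 48.17 rad/s, so T = P/ω = 244×745.7 / 48.17 = 3777 N·m.
For a hollow shaft with d_i/d_o = 0.451: τ_max = 16T/(π d_o³ (1−k⁴)), so d_o = [16T/(π τ_allow (1−k⁴))]^(1/3) = [16·3777/(π·1.09×10^8·0.9586)]^(1/3) = 0.05689 m.

56.9 mm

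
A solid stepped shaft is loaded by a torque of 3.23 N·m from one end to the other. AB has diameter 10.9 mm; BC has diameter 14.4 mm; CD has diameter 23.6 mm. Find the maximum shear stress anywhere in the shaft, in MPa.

Under the same torque, τ_max = 16T/(πd³) is largest where d is smallest — segment AB (d = 10.9 mm).
τ_max = 16·3.230/(π·(0.0109)³) = 1.270×10^7 Pa.

12.7 MPa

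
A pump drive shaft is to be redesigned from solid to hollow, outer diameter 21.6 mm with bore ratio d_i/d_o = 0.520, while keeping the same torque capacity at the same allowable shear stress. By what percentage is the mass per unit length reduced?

23.3 %

Equal τ_max and T ⇒ the solid shaft needs d_s³ = d_o³(1−k⁴), so d_s = 21.6·(1−0.520⁴)^(1/3) = 21.06 mm.
Area ratio A_h/A_s = d_o²(1−k²)/d_s² = (1−k²)/(1−k⁴)^(2/3) = 0.7675.
Mass saving = 1 − 0.7675 = 23.3 %.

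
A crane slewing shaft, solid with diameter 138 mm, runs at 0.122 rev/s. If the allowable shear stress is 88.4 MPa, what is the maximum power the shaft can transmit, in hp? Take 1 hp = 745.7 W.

J = πd⁴/32 = π(0.138)⁴/32 = 3.561×10^-5 m⁴.
T_max = τ_allow·J/r = 8.84×10^7 × 3.561×10^-5 / 0.0690 = 45620 N·m.
ω = 2π·0.122 = 0.7665 rad/s, so P_max = T_max·ω = 3.497×10^4 W.

46.9 hp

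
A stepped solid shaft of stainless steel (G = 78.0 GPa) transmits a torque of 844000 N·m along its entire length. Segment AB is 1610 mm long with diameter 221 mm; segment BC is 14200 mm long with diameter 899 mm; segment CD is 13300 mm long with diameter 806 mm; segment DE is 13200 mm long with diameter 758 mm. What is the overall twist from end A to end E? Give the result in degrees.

J_AB = π(0.221)⁴/32 = 2.34×10^-4 m⁴; J_BC = π(0.899)⁴/32 = 0.0641 m⁴; J_CD = π(0.806)⁴/32 = 0.0414 m⁴; J_DE = π(0.758)⁴/32 = 0.0324 m⁴.
θ = (T/G)·Σ L_i/J_i = (844000/78.0×10⁹)·(1.61/2.34×10^-4 + 14.2/0.0641 + 13.3/0.0414 + 13.2/0.0324) = 0.08466 rad.

4.85°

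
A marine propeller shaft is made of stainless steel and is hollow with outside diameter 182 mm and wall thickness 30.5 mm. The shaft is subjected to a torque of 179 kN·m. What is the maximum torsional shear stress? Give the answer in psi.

J = π(d_o⁴ − d_i⁴)/32 = π(0.182⁴ − 0.121⁴)/32 = 8.667×10^-5 m⁴.
τ_max = T·r/J = 179000 × 0.0910 / 8.667×10^-5 = 1.879×10^8 Pa.

27300 psi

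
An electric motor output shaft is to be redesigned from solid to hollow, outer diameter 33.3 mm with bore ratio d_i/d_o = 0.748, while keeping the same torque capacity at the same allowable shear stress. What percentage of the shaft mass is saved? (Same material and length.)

43.4 %

Equal τ_max and T ⇒ the solid shaft needs d_s³ = d_o³(1−k⁴), so d_s = 33.3·(1−0.748⁴)^(1/3) = 29.38 mm.
Area ratio A_h/A_s = d_o²(1−k²)/d_s² = (1−k²)/(1−k⁴)^(2/3) = 0.5658.
Mass saving = 1 − 0.5658 = 43.4 %.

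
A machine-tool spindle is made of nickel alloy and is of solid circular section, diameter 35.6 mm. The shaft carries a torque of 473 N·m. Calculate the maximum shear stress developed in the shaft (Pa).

5.34e7 Pa

J = πd⁴/32 = π(0.0356)⁴/32 = 1.577×10^-7 m⁴.
τ_max = T·r/J = 473.0 × 0.0178 / 1.577×10^-7 = 5.339×10^7 Pa.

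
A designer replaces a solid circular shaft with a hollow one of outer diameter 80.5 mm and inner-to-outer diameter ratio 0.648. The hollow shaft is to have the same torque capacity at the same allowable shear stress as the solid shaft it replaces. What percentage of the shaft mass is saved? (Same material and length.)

Equal τ_max and T ⇒ the solid shaft needs d_s³ = d_o³(1−k⁴), so d_s = 80.5·(1−0.648⁴)^(1/3) = 75.46 mm.
Area ratio A_h/A_s = d_o²(1−k²)/d_s² = (1−k²)/(1−k⁴)^(2/3) = 0.6602.
Mass saving = 1 − 0.6602 = 34.0 %.

34.0 %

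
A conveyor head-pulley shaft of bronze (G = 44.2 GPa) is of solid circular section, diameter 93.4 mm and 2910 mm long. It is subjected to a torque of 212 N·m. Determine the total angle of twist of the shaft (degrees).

0.107°

J = πd⁴/32 = π(0.0934)⁴/32 = 7.471×10^-6 m⁴.
θ = T·L/(G·J) = 212.0 × 2.91 / (44.2×10⁹ × 7.471×10^-6) = 1.868×10^-3 rad.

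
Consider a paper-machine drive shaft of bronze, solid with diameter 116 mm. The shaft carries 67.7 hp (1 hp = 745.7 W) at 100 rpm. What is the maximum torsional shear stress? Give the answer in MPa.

ω = 2π·100/60 = 10.47 rad/s, so T = P/ω = 67.7×745.7 / 10.47 = 4821 N·m.
J = πd⁴/32 = π(0.116)⁴/32 = 1.778×10^-5 m⁴.
τ_max = T·r/J = 4821 × 0.0580 / 1.778×10^-5 = 1.573×10^7 Pa.

15.7 MPa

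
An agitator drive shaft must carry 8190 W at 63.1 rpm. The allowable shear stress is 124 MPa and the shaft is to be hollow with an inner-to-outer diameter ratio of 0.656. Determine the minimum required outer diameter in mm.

39.7 mm

ω = 2π·63.1/60 = 6.608 rad/s, so T = P/ω = 8190 / 6.608 = 1239 N·m.
For a hollow shaft with d_i/d_o = 0.656: τ_max = 16T/(π d_o³ (1−k⁴)), so d_o = [16T/(π τ_allow (1−k⁴))]^(1/3) = [16·1239/(π·1.24×10^8·0.8148)]^(1/3) = 0.03968 m.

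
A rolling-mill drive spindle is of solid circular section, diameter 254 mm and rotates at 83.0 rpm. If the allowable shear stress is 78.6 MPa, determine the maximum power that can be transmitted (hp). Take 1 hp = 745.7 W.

J = πd⁴/32 = π(0.254)⁴/32 = 4.086×10^-4 m⁴.
T_max = τ_allow·J/r = 7.86×10^7 × 4.086×10^-4 / 0.127 = 252900 N·m.
ω = 2π·83.0/60 = 8.692 rad/s, so P_max = T_max·ω = 2.198×10^6 W.

2950 hp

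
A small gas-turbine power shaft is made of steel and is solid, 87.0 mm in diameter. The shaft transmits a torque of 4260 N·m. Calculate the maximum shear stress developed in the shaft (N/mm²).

32.9 N/mm²

J = πd⁴/32 = π(0.0870)⁴/32 = 5.624×10^-6 m⁴.
τ_max = T·r/J = 4260 × 0.0435 / 5.624×10^-6 = 3.295×10^7 Pa.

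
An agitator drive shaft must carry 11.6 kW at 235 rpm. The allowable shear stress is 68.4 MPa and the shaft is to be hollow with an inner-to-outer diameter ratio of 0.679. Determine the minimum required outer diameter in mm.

35.5 mm

ω = 2π·235/60 = 24.61 rad/s, so T = P/ω = 11.6×10³ / 24.61 = 471.4 N·m.
For a hollow shaft with d_i/d_o = 0.679: τ_max = 16T/(π d_o³ (1−k⁴)), so d_o = [16T/(π τ_allow (1−k⁴))]^(1/3) = [16·471.4/(π·6.84×10^7·0.7874)]^(1/3) = 0.03546 m.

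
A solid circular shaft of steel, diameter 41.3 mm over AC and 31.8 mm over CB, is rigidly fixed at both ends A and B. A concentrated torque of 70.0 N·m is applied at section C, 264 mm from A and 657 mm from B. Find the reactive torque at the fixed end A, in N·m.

Compatibility: T_A·a/J_AC = T_B·b/J_CB with T_A + T_B = T₀.
J_AC = 2.86×10^-7 m⁴, J_CB = 1.00×10^-7 m⁴, so T_A = T₀·(J_AC/a)/((J_AC/a)+(J_CB/b)) = 61.34 N·m, T_B = 8.663 N·m.

61.3 N·m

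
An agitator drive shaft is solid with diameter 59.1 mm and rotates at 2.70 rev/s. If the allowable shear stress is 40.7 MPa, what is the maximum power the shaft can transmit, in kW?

28.0 kW

J = πd⁴/32 = π(0.0591)⁴/32 = 1.198×10^-6 m⁴.
T_max = τ_allow·J/r = 4.07×10^7 × 1.198×10^-6 / 0.0295 = 1650 N·m.
ω = 2π·2.70 = 16.96 rad/s, so P_max = T_max·ω = 2.799×10^4 W.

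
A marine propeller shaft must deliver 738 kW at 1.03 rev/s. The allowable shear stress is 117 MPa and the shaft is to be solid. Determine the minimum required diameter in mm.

ω = 2π·1.03 = 6.472 rad/s, so T = P/ω = 738×10³ / 6.472 = 114000 N·m.
For a solid shaft τ_max = 16T/(πd³), so d = (16T/(π τ_allow))^(1/3) = (16·114000/(π·1.17×10^8))^(1/3) = 0.1706 m.

171 mm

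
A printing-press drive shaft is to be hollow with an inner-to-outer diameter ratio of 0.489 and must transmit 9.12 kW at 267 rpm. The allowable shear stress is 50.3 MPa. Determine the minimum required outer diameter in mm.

32.7 mm

ω = 2π·267/60 = 27.96 rad/s, so T = P/ω = 9.12×10³ / 27.96 = 326.2 N·m.
For a hollow shaft with d_i/d_o = 0.489: τ_max = 16T/(π d_o³ (1−k⁴)), so d_o = [16T/(π τ_allow (1−k⁴))]^(1/3) = [16·326.2/(π·5.03×10^7·0.9428)]^(1/3) = 0.03272 m.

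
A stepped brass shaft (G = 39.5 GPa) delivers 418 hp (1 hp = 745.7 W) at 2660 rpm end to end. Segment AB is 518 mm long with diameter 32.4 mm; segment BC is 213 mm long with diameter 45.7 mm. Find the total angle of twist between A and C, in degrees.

ω = 2π·2660/60 = 278.6 rad/s, so T = P/ω = 418×745.7 / 278.6 = 1119 N·m.
J_AB = π(0.0324)⁴/32 = 1.08×10^-7 m⁴; J_BC = π(0.0457)⁴/32 = 4.28×10^-7 m⁴.
θ = (T/G)·Σ L_i/J_i = (1119/39.5×10⁹)·(0.518/1.08×10^-7 + 0.213/4.28×10^-7) = 0.1497 rad.

8.58°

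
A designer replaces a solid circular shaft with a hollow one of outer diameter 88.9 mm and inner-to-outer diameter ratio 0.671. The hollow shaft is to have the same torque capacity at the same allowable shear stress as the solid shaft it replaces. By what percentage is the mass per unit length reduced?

Equal τ_max and T ⇒ the solid shaft needs d_s³ = d_o³(1−k⁴), so d_s = 88.9·(1−0.671⁴)^(1/3) = 82.43 mm.
Area ratio A_h/A_s = d_o²(1−k²)/d_s² = (1−k²)/(1−k⁴)^(2/3) = 0.6394.
Mass saving = 1 − 0.6394 = 36.1 %.

36.1 %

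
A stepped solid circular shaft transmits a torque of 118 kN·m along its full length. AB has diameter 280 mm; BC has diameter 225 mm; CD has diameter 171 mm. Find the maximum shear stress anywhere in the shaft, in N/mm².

120 N/mm²

Under the same torque, τ_max = 16T/(πd³) is largest where d is smallest — segment CD (d = 171 mm).
τ_max = 16·118000/(π·(0.171)³) = 1.202×10^8 Pa.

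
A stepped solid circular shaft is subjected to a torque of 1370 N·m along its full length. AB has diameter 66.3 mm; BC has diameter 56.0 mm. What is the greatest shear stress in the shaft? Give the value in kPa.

39700 kPa

Under the same torque, τ_max = 16T/(πd³) is largest where d is smallest — segment BC (d = 56.0 mm).
τ_max = 16·1370/(π·(0.0560)³) = 3.973×10^7 Pa.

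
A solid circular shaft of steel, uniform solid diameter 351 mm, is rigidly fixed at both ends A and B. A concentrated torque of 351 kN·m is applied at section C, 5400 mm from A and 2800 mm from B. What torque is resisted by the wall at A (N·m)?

With uniform GJ and both ends fixed, compatibility θ_AC = θ_CB gives T_A·a = T_B·b, together with T_A + T_B = T₀.
T_A = T₀·b/(a+b) = 351000·2800/8200 = 119900 N·m; T_B = 231100 N·m.

120000 N·m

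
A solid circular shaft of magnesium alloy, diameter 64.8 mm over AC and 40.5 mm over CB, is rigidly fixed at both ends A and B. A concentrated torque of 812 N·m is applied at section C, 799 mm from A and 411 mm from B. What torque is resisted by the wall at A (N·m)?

626 N·m

Compatibility: T_A·a/J_AC = T_B·b/J_CB with T_A + T_B = T₀.
J_AC = 1.73×10^-6 m⁴, J_CB = 2.64×10^-7 m⁴, so T_A = T₀·(J_AC/a)/((J_AC/a)+(J_CB/b)) = 626.2 N·m, T_B = 185.8 N·m.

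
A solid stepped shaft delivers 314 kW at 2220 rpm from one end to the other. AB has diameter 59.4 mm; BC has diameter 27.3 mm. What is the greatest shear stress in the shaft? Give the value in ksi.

49.0 ksi

ω = 2π·2220/60 = 232.5 rad/s, so T = P/ω = 314×10³ / 232.5 = 1351 N·m.
Under the same torque, τ_max = 16T/(πd³) is largest where d is smallest — segment BC (d = 27.3 mm).
τ_max = 16·1351/(π·(0.0273)³) = 3.381×10^8 Pa.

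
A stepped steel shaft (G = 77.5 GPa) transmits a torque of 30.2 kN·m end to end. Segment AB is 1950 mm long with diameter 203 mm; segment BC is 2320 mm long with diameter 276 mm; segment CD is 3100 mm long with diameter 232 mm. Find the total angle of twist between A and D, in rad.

J_AB = π(0.203)⁴/32 = 1.67×10^-4 m⁴; J_BC = π(0.276)⁴/32 = 5.70×10^-4 m⁴; J_CD = π(0.232)⁴/32 = 2.84×10^-4 m⁴.
θ = (T/G)·Σ L_i/J_i = (30200/77.5×10⁹)·(1.95/1.67×10^-4 + 2.32/5.70×10^-4 + 3.10/2.84×10^-4) = 0.01039 rad.

0.0104 rad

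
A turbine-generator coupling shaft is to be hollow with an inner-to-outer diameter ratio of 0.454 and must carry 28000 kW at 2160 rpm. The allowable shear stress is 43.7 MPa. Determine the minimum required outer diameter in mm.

ω = 2π·2160/60 = 226.2 rad/s, so T = P/ω = 28000×10³ / 226.2 = 123800 N·m.
For a hollow shaft with d_i/d_o = 0.454: τ_max = 16T/(π d_o³ (1−k⁴)), so d_o = [16T/(π τ_allow (1−k⁴))]^(1/3) = [16·123800/(π·4.37×10^7·0.9575)]^(1/3) = 0.2470 m.

247 mm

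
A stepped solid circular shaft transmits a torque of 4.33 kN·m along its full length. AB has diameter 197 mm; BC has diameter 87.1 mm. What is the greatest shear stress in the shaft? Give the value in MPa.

Under the same torque, τ_max = 16T/(πd³) is largest where d is smallest — segment BC (d = 87.1 mm).
τ_max = 16·4330/(π·(0.0871)³) = 3.337×10^7 Pa.

33.4 MPa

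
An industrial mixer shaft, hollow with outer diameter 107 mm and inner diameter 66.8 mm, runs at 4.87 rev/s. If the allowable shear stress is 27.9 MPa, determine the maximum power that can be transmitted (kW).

174 kW

J = π(d_o⁴ − d_i⁴)/32 = π(0.107⁴ − 0.0668⁴)/32 = 1.091×10^-5 m⁴.
T_max = τ_allow·J/r = 2.79×10^7 × 1.091×10^-5 / 0.0535 = 5692 N·m.
ω = 2π·4.87 = 30.60 rad/s, so P_max = T_max·ω = 1.742×10^5 W.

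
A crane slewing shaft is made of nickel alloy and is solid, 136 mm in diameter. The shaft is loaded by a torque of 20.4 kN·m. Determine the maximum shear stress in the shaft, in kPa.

41300 kPa

J = πd⁴/32 = π(0.136)⁴/32 = 3.359×10^-5 m⁴.
τ_max = T·r/J = 20400 × 0.0680 / 3.359×10^-5 = 4.130×10^7 Pa.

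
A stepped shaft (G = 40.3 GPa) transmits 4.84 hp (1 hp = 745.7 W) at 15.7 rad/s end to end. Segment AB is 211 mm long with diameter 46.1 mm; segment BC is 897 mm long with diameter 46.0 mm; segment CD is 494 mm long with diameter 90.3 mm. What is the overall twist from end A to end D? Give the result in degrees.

0.847°

ω = 15.7 rad/s, so T = P/ω = 4.84×745.7 / 15.70 = 229.9 N·m.
J_AB = π(0.0461)⁴/32 = 4.43×10^-7 m⁴; J_BC = π(0.0460)⁴/32 = 4.40×10^-7 m⁴; J_CD = π(0.0903)⁴/32 = 6.53×10^-6 m⁴.
θ = (T/G)·Σ L_i/J_i = (229.9/40.3×10⁹)·(0.211/4.43×10^-7 + 0.897/4.40×10^-7 + 0.494/6.53×10^-6) = 0.01479 rad.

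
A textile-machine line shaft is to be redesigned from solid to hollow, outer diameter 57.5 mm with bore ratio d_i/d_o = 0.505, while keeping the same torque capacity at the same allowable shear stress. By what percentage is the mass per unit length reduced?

22.1 %

Equal τ_max and T ⇒ the solid shaft needs d_s³ = d_o³(1−k⁴), so d_s = 57.5·(1−0.505⁴)^(1/3) = 56.23 mm.
Area ratio A_h/A_s = d_o²(1−k²)/d_s² = (1−k²)/(1−k⁴)^(2/3) = 0.7791.
Mass saving = 1 − 0.7791 = 22.1 %.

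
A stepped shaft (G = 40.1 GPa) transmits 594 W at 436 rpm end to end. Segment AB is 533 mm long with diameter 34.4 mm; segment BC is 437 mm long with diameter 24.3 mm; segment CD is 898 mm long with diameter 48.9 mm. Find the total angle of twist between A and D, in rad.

0.00592 rad

ω = 2π·436/60 = 45.66 rad/s, so T = P/ω = 594 / 45.66 = 13.01 N·m.
J_AB = π(0.0344)⁴/32 = 1.37×10^-7 m⁴; J_BC = π(0.0243)⁴/32 = 3.42×10^-8 m⁴; J_CD = π(0.0489)⁴/32 = 5.61×10^-7 m⁴.
θ = (T/G)·Σ L_i/J_i = (13.01/40.1×10⁹)·(0.533/1.37×10^-7 + 0.437/3.42×10^-8 + 0.898/5.61×10^-7) = 5.919×10^-3 rad.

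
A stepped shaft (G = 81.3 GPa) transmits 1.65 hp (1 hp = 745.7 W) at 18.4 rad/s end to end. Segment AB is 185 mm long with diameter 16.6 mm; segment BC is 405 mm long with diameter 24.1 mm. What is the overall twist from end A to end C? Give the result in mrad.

30.5 mrad

ω = 18.4 rad/s, so T = P/ω = 1.65×745.7 / 18.40 = 66.87 N·m.
J_AB = π(0.0166)⁴/32 = 7.45×10^-9 m⁴; J_BC = π(0.0241)⁴/32 = 3.31×10^-8 m⁴.
θ = (T/G)·Σ L_i/J_i = (66.87/81.3×10⁹)·(0.185/7.45×10^-9 + 0.405/3.31×10^-8) = 0.03047 rad.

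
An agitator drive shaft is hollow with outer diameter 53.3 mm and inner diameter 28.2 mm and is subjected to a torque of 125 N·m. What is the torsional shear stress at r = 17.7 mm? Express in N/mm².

3.03 N/mm²

J = π(d_o⁴ − d_i⁴)/32 = π(0.0533⁴ − 0.0282⁴)/32 = 7.302×10^-7 m⁴.
Shear stress varies linearly with radius: τ = T·r/J = 125.0 × 0.0177 / 7.302×10^-7 = 3.030×10^6 Pa.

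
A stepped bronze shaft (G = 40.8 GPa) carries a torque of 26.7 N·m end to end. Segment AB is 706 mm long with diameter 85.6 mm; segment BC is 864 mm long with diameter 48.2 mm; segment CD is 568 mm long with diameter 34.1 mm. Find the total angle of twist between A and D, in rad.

0.00395 rad

J_AB = π(0.0856)⁴/32 = 5.27×10^-6 m⁴; J_BC = π(0.0482)⁴/32 = 5.30×10^-7 m⁴; J_CD = π(0.0341)⁴/32 = 1.33×10^-7 m⁴.
θ = (T/G)·Σ L_i/J_i = (26.70/40.8×10⁹)·(0.706/5.27×10^-6 + 0.864/5.30×10^-7 + 0.568/1.33×10^-7) = 3.955×10^-3 rad.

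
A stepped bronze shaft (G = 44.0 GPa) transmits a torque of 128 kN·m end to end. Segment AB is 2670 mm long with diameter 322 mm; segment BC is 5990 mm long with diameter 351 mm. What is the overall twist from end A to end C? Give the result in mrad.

19.1 mrad

J_AB = π(0.322)⁴/32 = 1.06×10^-3 m⁴; J_BC = π(0.351)⁴/32 = 1.49×10^-3 m⁴.
θ = (T/G)·Σ L_i/J_i = (128000/44.0×10⁹)·(2.67/1.06×10^-3 + 5.99/1.49×10^-3) = 0.01905 rad.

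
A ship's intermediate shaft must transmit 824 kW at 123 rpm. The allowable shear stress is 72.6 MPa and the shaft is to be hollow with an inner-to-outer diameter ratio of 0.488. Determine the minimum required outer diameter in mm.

ω = 2π·123/60 = 12.88 rad/s, so T = P/ω = 824×10³ / 12.88 = 63970 N·m.
For a hollow shaft with d_i/d_o = 0.488: τ_max = 16T/(π d_o³ (1−k⁴)), so d_o = [16T/(π τ_allow (1−k⁴))]^(1/3) = [16·63970/(π·7.26×10^7·0.9433)]^(1/3) = 0.1682 m.

168 mm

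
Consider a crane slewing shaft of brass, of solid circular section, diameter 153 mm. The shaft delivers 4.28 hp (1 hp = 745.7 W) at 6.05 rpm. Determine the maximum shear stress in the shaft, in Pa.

7.16e6 Pa

ω = 2π·6.05/60 = 0.6336 rad/s, so T = P/ω = 4.28×745.7 / 0.6336 = 5038 N·m.
J = πd⁴/32 = π(0.153)⁴/32 = 5.380×10^-5 m⁴.
τ_max = T·r/J = 5038 × 0.0765 / 5.380×10^-5 = 7.163×10^6 Pa.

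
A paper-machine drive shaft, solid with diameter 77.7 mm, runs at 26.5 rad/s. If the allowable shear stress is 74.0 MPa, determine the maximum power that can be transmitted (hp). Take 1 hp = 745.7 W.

242 hp

J = πd⁴/32 = π(0.0777)⁴/32 = 3.578×10^-6 m⁴.
T_max = τ_allow·J/r = 7.40×10^7 × 3.578×10^-6 / 0.0389 = 6816 N·m.
ω = 26.5 rad/s, so P_max = T_max·ω = 1.806×10^5 W.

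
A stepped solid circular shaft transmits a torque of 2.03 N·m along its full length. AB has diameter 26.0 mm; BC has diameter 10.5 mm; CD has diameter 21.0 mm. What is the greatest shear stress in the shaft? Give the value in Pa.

Under the same torque, τ_max = 16T/(πd³) is largest where d is smallest — segment BC (d = 10.5 mm).
τ_max = 16·2.030/(π·(0.0105)³) = 8.931×10^6 Pa.

8.93e6 Pa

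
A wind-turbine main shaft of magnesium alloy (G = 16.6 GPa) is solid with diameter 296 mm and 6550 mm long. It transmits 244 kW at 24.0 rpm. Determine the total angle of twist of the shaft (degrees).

ω = 2π·24.0/60 = 2.513 rad/s, so T = P/ω = 244×10³ / 2.513 = 97080 N·m.
J = πd⁴/32 = π(0.296)⁴/32 = 7.536×10^-4 m⁴.
θ = T·L/(G·J) = 97080 × 6.55 / (16.6×10⁹ × 7.536×10^-4) = 0.05083 rad.

2.91°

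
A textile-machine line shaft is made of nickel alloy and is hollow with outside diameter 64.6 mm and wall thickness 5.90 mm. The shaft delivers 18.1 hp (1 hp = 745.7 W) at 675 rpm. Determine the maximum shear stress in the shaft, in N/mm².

6.51 N/mm²

ω = 2π·675/60 = 70.69 rad/s, so T = P/ω = 18.1×745.7 / 70.69 = 190.9 N·m.
J = π(d_o⁴ − d_i⁴)/32 = π(0.0646⁴ − 0.0528⁴)/32 = 9.467×10^-7 m⁴.
τ_max = T·r/J = 190.9 × 0.0323 / 9.467×10^-7 = 6.515×10^6 Pa.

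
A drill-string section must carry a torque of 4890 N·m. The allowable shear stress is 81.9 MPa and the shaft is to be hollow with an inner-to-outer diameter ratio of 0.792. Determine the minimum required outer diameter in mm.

79.4 mm

For a hollow shaft with d_i/d_o = 0.792: τ_max = 16T/(π d_o³ (1−k⁴)), so d_o = [16T/(π τ_allow (1−k⁴))]^(1/3) = [16·4890/(π·8.19×10^7·0.6065)]^(1/3) = 0.07944 m.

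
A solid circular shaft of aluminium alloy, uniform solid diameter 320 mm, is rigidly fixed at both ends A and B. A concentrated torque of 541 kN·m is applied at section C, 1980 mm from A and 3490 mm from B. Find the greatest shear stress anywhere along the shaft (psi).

With uniform GJ and both ends fixed, compatibility θ_AC = θ_CB gives T_A·a = T_B·b, together with T_A + T_B = T₀.
T_A = T₀·b/(a+b) = 541000·3490/5470 = 345200 N·m; T_B = 195800 N·m.
τ in each portion: τ_AC = 5.36×10^7 Pa, τ_CB = 3.04×10^7 Pa; maximum is in AC.
τ_max = T_AC·r/J = 345200·0.160/1.03×10^-3 = 5.365×10^7 Pa.

7780 psi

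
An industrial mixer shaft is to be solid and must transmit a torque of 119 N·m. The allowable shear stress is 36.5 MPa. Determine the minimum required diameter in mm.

For a solid shaft τ_max = 16T/(πd³), so d = (16T/(π τ_allow))^(1/3) = (16·119.0/(π·3.65×10^7))^(1/3) = 0.02551 m.

25.5 mm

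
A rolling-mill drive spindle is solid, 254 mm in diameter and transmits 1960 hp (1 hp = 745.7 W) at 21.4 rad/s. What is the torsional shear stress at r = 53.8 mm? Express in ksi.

ω = 21.4 rad/s, so T = P/ω = 1960×745.7 / 21.40 = 68300 N·m.
J = πd⁴/32 = π(0.254)⁴/32 = 4.086×10^-4 m⁴.
Shear stress varies linearly with radius: τ = T·r/J = 68300 × 0.0538 / 4.086×10^-4 = 8.992×10^6 Pa.

1.30 ksi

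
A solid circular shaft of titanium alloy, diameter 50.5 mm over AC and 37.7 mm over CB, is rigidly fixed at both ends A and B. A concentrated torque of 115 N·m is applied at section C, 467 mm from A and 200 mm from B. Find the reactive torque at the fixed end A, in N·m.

66.7 N·m

Compatibility: T_A·a/J_AC = T_B·b/J_CB with T_A + T_B = T₀.
J_AC = 6.39×10^-7 m⁴, J_CB = 1.98×10^-7 m⁴, so T_A = T₀·(J_AC/a)/((J_AC/a)+(J_CB/b)) = 66.66 N·m, T_B = 48.34 N·m.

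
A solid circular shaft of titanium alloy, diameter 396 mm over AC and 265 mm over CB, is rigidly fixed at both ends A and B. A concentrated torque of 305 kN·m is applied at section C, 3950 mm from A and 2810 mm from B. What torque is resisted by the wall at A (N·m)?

Compatibility: T_A·a/J_AC = T_B·b/J_CB with T_A + T_B = T₀.
J_AC = 2.41×10^-3 m⁴, J_CB = 4.84×10^-4 m⁴, so T_A = T₀·(J_AC/a)/((J_AC/a)+(J_CB/b)) = 237900 N·m, T_B = 67070 N·m.

238000 N·m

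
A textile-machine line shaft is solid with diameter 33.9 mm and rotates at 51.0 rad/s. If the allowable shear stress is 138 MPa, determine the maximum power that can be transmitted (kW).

J = πd⁴/32 = π(0.0339)⁴/32 = 1.297×10^-7 m⁴.
T_max = τ_allow·J/r = 1.38×10^8 × 1.297×10^-7 / 0.0169 = 1056 N·m.
ω = 51.0 rad/s, so P_max = T_max·ω = 5.384×10^4 W.

53.8 kW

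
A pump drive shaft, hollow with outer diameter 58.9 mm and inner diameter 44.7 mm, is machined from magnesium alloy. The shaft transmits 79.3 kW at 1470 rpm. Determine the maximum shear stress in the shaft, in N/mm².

19.2 N/mm²

ω = 2π·1470/60 = 153.9 rad/s, so T = P/ω = 79.3×10³ / 153.9 = 515.1 N·m.
J = π(d_o⁴ − d_i⁴)/32 = π(0.0589⁴ − 0.0447⁴)/32 = 7.896×10^-7 m⁴.
τ_max = T·r/J = 515.1 × 0.0295 / 7.896×10^-7 = 1.921×10^7 Pa.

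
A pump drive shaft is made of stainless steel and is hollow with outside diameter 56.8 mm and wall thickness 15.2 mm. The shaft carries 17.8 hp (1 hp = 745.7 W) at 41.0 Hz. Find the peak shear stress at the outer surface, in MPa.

ω = 2π·41.0 = 257.6 rad/s, so T = P/ω = 17.8×745.7 / 257.6 = 51.53 N·m.
J = π(d_o⁴ − d_i⁴)/32 = π(0.0568⁴ − 0.0264⁴)/32 = 9.742×10^-7 m⁴.
τ_max = T·r/J = 51.53 × 0.0284 / 9.742×10^-7 = 1.502×10^6 Pa.

1.50 MPa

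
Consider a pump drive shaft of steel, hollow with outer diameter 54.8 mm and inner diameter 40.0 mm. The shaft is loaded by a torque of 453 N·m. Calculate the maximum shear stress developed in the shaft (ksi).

2.84 ksi

J = π(d_o⁴ − d_i⁴)/32 = π(0.0548⁴ − 0.0400⁴)/32 = 6.340×10^-7 m⁴.
τ_max = T·r/J = 453.0 × 0.0274 / 6.340×10^-7 = 1.958×10^7 Pa.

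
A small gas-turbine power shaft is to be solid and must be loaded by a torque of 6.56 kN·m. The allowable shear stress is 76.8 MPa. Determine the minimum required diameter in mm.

75.8 mm

For a solid shaft τ_max = 16T/(πd³), so d = (16T/(π τ_allow))^(1/3) = (16·6560/(π·7.68×10^7))^(1/3) = 0.07577 m.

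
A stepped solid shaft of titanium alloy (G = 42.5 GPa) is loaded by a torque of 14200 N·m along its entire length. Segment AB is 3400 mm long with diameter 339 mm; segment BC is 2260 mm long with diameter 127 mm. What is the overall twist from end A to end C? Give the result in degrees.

1.74°

J_AB = π(0.339)⁴/32 = 1.30×10^-3 m⁴; J_BC = π(0.127)⁴/32 = 2.55×10^-5 m⁴.
θ = (T/G)·Σ L_i/J_i = (14200/42.5×10⁹)·(3.40/1.30×10^-3 + 2.26/2.55×10^-5) = 0.03044 rad.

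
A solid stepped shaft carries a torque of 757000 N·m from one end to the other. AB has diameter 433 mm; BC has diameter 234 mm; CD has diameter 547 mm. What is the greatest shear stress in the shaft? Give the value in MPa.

301 MPa

Under the same torque, τ_max = 16T/(πd³) is largest where d is smallest — segment BC (d = 234 mm).
τ_max = 16·757000/(π·(0.234)³) = 3.009×10^8 Pa.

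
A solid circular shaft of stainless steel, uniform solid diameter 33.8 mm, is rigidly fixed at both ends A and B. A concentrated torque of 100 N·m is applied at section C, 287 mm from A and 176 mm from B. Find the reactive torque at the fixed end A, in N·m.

38.0 N·m

With uniform GJ and both ends fixed, compatibility θ_AC = θ_CB gives T_A·a = T_B·b, together with T_A + T_B = T₀.
T_A = T₀·b/(a+b) = 100.0·176/463.0 = 38.01 N·m; T_B = 61.99 N·m.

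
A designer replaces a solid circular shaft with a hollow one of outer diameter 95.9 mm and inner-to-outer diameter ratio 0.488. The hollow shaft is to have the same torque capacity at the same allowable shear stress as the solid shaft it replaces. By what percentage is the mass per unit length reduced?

Equal τ_max and T ⇒ the solid shaft needs d_s³ = d_o³(1−k⁴), so d_s = 95.9·(1−0.488⁴)^(1/3) = 94.05 mm.
Area ratio A_h/A_s = d_o²(1−k²)/d_s² = (1−k²)/(1−k⁴)^(2/3) = 0.7921.
Mass saving = 1 − 0.7921 = 20.8 %.

20.8 %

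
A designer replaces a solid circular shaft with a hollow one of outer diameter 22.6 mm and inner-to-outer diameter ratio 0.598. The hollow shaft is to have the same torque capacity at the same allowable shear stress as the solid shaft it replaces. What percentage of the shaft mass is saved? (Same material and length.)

29.6 %

Equal τ_max and T ⇒ the solid shaft needs d_s³ = d_o³(1−k⁴), so d_s = 22.6·(1−0.598⁴)^(1/3) = 21.59 mm.
Area ratio A_h/A_s = d_o²(1−k²)/d_s² = (1−k²)/(1−k⁴)^(2/3) = 0.7038.
Mass saving = 1 − 0.7038 = 29.6 %.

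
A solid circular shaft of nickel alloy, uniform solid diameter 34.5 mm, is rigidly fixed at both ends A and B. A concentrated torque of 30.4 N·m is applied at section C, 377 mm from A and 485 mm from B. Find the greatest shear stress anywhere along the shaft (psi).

With uniform GJ and both ends fixed, compatibility θ_AC = θ_CB gives T_A·a = T_B·b, together with T_A + T_B = T₀.
T_A = T₀·b/(a+b) = 30.40·485/862.0 = 17.10 N·m; T_B = 13.30 N·m.
τ in each portion: τ_AC = 2.12×10^6 Pa, τ_CB = 1.65×10^6 Pa; maximum is in AC.
τ_max = T_AC·r/J = 17.10·0.0173/1.39×10^-7 = 2.121×10^6 Pa.

308 psi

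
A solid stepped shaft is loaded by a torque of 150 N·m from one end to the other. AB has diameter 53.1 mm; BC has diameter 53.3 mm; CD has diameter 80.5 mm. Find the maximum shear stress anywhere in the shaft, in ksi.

0.740 ksi

Under the same torque, τ_max = 16T/(πd³) is largest where d is smallest — segment AB (d = 53.1 mm).
τ_max = 16·150.0/(π·(0.0531)³) = 5.102×10^6 Pa.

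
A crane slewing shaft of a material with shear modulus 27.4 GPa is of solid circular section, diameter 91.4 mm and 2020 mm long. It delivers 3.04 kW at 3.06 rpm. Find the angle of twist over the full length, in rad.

0.102 rad

ω = 2π·3.06/60 = 0.3204 rad/s, so T = P/ω = 3.04×10³ / 0.3204 = 9487 N·m.
J = πd⁴/32 = π(0.0914)⁴/32 = 6.851×10^-6 m⁴.
θ = T·L/(G·J) = 9487 × 2.02 / (27.4×10⁹ × 6.851×10^-6) = 0.1021 rad.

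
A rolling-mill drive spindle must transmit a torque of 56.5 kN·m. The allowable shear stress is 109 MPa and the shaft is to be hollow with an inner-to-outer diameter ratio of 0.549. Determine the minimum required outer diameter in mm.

143 mm

For a hollow shaft with d_i/d_o = 0.549: τ_max = 16T/(π d_o³ (1−k⁴)), so d_o = [16T/(π τ_allow (1−k⁴))]^(1/3) = [16·56500/(π·1.09×10^8·0.9092)]^(1/3) = 0.1427 m.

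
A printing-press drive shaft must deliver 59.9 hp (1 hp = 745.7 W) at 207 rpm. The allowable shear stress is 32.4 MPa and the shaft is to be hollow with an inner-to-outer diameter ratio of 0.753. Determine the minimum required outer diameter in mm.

78.2 mm

ω = 2π·207/60 = 21.68 rad/s, so T = P/ω = 59.9×745.7 / 21.68 = 2061 N·m.
For a hollow shaft with d_i/d_o = 0.753: τ_max = 16T/(π d_o³ (1−k⁴)), so d_o = [16T/(π τ_allow (1−k⁴))]^(1/3) = [16·2061/(π·3.24×10^7·0.6785)]^(1/3) = 0.07815 m.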